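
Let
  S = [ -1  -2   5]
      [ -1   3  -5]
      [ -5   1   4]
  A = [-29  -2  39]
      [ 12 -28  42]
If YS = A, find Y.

S is on the right of Y, so right-multiply by S⁻¹: Y = AS⁻¹.
det S = -5; the adjugate gives S⁻¹ = [[-17/5, -13/5, 1], [-29/5, -21/5, 2], [-14/5, -11/5, 1]].
Y = AS⁻¹ = [[-29, -2, 39], [12, -28, 42]] · [[-17/5, -13/5, 1], [-29/5, -21/5, 2], [-14/5, -11/5, 1]] = [[1, -2, 6], [4, -6, -2]].

Y = [[1, -2, 6], [4, -6, -2]]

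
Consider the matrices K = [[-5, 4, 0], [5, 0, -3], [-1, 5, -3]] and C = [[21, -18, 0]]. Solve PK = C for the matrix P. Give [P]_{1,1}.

Since K sits to the right of P, P = CK⁻¹.
det K = -3; the adjugate gives K⁻¹ = [[-5, -4, 4], [-6, -5, 5], [-25/3, -7, 20/3]].
P = CK⁻¹ = [[21, -18, 0]] · [[-5, -4, 4], [-6, -5, 5], [-25/3, -7, 20/3]] = [[3, 6, -6]].

3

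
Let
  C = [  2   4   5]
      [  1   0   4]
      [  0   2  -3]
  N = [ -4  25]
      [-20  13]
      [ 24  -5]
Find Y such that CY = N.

Y = [[-4, 1], [6, 2], [-4, 3]]

Since C multiplies Y on the left, Y = C⁻¹N.
det C = 6, so C⁻¹ = [[-4/3, 11/3, 8/3], [1/2, -1, -1/2], [1/3, -2/3, -2/3]].
Y = C⁻¹N = [[-4/3, 11/3, 8/3], [1/2, -1, -1/2], [1/3, -2/3, -2/3]] · [[-4, 25], [-20, 13], [24, -5]] = [[-4, 1], [6, 2], [-4, 3]].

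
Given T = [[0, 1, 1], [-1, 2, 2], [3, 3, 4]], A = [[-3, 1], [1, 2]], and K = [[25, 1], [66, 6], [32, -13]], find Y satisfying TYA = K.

Isolating Y: multiply by T⁻¹ from the left and A⁻¹ from the right, so Y = T⁻¹KA⁻¹.
T has determinant 1; T⁻¹ = [[2, -1, 0], [10, -3, -1], [-9, 3, 1]].
A has determinant -7; A⁻¹ = [[-2/7, 1/7], [1/7, 3/7]].
T⁻¹K = [[-16, -4], [20, 5], [5, -4]].
Y = (T⁻¹K)A⁻¹ = [[4, -4], [-5, 5], [-2, -1]].

Y = [[4, -4], [-5, 5], [-2, -1]]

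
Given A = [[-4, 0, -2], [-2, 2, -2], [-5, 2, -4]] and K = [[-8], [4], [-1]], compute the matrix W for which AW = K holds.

Since A multiplies W on the left, W = A⁻¹K.
det A = 4; the adjugate gives A⁻¹ = [[-1, -1, 1], [1/2, 3/2, -1], [3/2, 2, -2]].
W = A⁻¹K = [[-1, -1, 1], [1/2, 3/2, -1], [3/2, 2, -2]] · [[-8], [4], [-1]] = [[3], [3], [-2]].

W = [[3], [3], [-2]]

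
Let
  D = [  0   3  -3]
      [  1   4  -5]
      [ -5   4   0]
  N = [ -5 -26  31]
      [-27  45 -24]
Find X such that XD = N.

D is on the right of X, so right-multiply by D⁻¹: X = ND⁻¹.
D has determinant 3; D⁻¹ = [[20/3, -4, -1], [25/3, -5, -1], [8, -5, -1]].
X = ND⁻¹ = [[-5, -26, 31], [-27, 45, -24]] · [[20/3, -4, -1], [25/3, -5, -1], [8, -5, -1]] = [[-2, -5, 0], [3, 3, 6]].

X = [[-2, -5, 0], [3, 3, 6]]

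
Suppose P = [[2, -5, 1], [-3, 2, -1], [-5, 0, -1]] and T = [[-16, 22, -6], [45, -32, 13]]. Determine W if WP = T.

Right-multiplying both sides by P⁻¹ gives W = TP⁻¹.
P has determinant -4; P⁻¹ = [[1/2, 5/4, -3/4], [-1/2, -3/4, 1/4], [-5/2, -25/4, 11/4]].
W = TP⁻¹ = [[-16, 22, -6], [45, -32, 13]] · [[1/2, 5/4, -3/4], [-1/2, -3/4, 1/4], [-5/2, -25/4, 11/4]] = [[-4, 1, 1], [6, -1, -6]].

W = [[-4, 1, 1], [6, -1, -6]]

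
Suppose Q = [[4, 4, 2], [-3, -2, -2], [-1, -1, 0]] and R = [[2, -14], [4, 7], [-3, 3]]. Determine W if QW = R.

W = [[0, 1], [3, -4], [-5, -1]]

Q is on the left of W, so left-multiply by Q⁻¹: W = Q⁻¹R.
Q has determinant 2; Q⁻¹ = [[-1, -1, -2], [1, 1, 1], [1/2, 0, 2]].
W = Q⁻¹R = [[-1, -1, -2], [1, 1, 1], [1/2, 0, 2]] · [[2, -14], [4, 7], [-3, 3]] = [[0, 1], [3, -4], [-5, -1]].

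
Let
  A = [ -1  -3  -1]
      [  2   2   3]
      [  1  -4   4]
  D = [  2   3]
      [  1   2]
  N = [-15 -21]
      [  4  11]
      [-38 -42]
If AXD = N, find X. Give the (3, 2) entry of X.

4

Isolating X: multiply by A⁻¹ from the left and D⁻¹ from the right, so X = A⁻¹ND⁻¹.
A has determinant 5; A⁻¹ = [[4, 16/5, -7/5], [-1, -3/5, 1/5], [-2, -7/5, 4/5]].
det D = 1; the adjugate gives D⁻¹ = [[2, -3], [-1, 2]].
A⁻¹N = [[6, 10], [5, 6], [-6, -7]].
X = (A⁻¹N)D⁻¹ = [[2, 2], [4, -3], [-5, 4]].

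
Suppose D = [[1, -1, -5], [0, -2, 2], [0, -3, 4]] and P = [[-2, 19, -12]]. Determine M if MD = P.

Right-multiplying both sides by D⁻¹ gives M = PD⁻¹.
det D = -2; the adjugate gives D⁻¹ = [[1, -19/2, 6], [0, -2, 1], [0, -3/2, 1]].
M = PD⁻¹ = [[-2, 19, -12]] · [[1, -19/2, 6], [0, -2, 1], [0, -3/2, 1]] = [[-2, -1, -5]].

M = [[-2, -1, -5]]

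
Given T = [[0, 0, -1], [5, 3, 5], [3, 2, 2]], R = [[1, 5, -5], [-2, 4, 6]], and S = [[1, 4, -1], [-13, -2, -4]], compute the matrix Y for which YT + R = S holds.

YT = S − R = [[0, -1, 4], [-11, -6, -10]].
T is on the right of Y, so right-multiply by T⁻¹: Y = (S − R)T⁻¹.
T has determinant -1; T⁻¹ = [[4, 2, -3], [-5, -3, 5], [-1, 0, 0]].
Y = (S − R)T⁻¹ = [[1, 3, -5], [-4, -4, 3]].

Y = [[1, 3, -5], [-4, -4, 3]]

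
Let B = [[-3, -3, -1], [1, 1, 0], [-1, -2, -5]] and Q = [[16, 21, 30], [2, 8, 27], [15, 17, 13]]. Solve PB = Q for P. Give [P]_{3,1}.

-3

Right-multiplying both sides by B⁻¹ gives P = QB⁻¹.
B has determinant 1; B⁻¹ = [[-5, -13, 1], [5, 14, -1], [-1, -3, 0]].
P = QB⁻¹ = [[16, 21, 30], [2, 8, 27], [15, 17, 13]] · [[-5, -13, 1], [5, 14, -1], [-1, -3, 0]] = [[-5, -4, -5], [3, 5, -6], [-3, 4, -2]].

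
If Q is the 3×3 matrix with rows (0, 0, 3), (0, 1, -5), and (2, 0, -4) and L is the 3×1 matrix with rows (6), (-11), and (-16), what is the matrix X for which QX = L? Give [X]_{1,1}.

Q is on the left of X, so left-multiply by Q⁻¹: X = Q⁻¹L.
Q has determinant -6; Q⁻¹ = [[2/3, 0, 1/2], [5/3, 1, 0], [1/3, 0, 0]].
X = Q⁻¹L = [[2/3, 0, 1/2], [5/3, 1, 0], [1/3, 0, 0]] · [[6], [-11], [-16]] = [[-4], [-1], [2]].

-4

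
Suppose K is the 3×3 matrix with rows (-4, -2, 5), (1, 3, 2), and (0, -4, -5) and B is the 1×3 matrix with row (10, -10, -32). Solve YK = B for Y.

Right-multiplying both sides by K⁻¹ gives Y = BK⁻¹.
det K = -2; the adjugate gives K⁻¹ = [[7/2, 15, 19/2], [-5/2, -10, -13/2], [2, 8, 5]].
Y = BK⁻¹ = [[10, -10, -32]] · [[7/2, 15, 19/2], [-5/2, -10, -13/2], [2, 8, 5]] = [[-4, -6, 0]].

Y = [[-4, -6, 0]]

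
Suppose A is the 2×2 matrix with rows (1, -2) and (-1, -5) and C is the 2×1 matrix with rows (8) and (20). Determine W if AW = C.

W = [[0], [-4]]

Since A multiplies W on the left, W = A⁻¹C.
A has determinant -7; A⁻¹ = [[5/7, -2/7], [-1/7, -1/7]].
W = A⁻¹C = [[5/7, -2/7], [-1/7, -1/7]] · [[8], [20]] = [[0], [-4]].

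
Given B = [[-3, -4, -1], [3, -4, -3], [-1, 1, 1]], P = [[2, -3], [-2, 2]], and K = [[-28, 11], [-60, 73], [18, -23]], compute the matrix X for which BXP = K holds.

Left-multiply by B⁻¹ and right-multiply by P⁻¹: X = B⁻¹KP⁻¹.
det B = 4, so B⁻¹ = [[-1/4, 3/4, 2], [0, -1, -3], [-1/4, 7/4, 6]].
det P = -2; the adjugate gives P⁻¹ = [[-1, -3/2], [-1, -1]].
B⁻¹K = [[-2, 6], [6, -4], [10, -13]].
X = (B⁻¹K)P⁻¹ = [[-4, -3], [-2, -5], [3, -2]].

X = [[-4, -3], [-2, -5], [3, -2]]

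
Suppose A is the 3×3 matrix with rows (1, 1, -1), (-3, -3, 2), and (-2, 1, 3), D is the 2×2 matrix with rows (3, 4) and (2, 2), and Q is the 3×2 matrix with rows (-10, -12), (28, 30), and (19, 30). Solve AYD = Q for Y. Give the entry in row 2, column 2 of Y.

-2

Y = A⁻¹QD⁻¹ (apply A⁻¹ on the left and D⁻¹ on the right).
det A = 3; the adjugate gives A⁻¹ = [[-11/3, -4/3, -1/3], [5/3, 1/3, 1/3], [-3, -1, 0]].
det D = -2; the adjugate gives D⁻¹ = [[-1, 2], [1, -3/2]].
A⁻¹Q = [[-7, -6], [-1, 0], [2, 6]].
Y = (A⁻¹Q)D⁻¹ = [[1, -5], [1, -2], [4, -5]].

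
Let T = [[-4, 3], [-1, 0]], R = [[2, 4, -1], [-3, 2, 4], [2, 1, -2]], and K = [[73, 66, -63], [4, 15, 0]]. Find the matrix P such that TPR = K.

Left-multiply by T⁻¹ and right-multiply by R⁻¹: P = T⁻¹KR⁻¹.
det T = 3; the adjugate gives T⁻¹ = [[0, -1], [1/3, -4/3]].
det R = -1; the adjugate gives R⁻¹ = [[8, -7, -18], [-2, 2, 5], [7, -6, -16]].
T⁻¹K = [[-4, -15, 0], [19, 2, -21]].
P = (T⁻¹K)R⁻¹ = [[-2, -2, -3], [1, -3, 4]].

P = [[-2, -2, -3], [1, -3, 4]]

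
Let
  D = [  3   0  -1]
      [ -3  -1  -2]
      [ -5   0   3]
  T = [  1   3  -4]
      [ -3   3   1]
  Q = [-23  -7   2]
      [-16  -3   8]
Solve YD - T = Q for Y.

YD = Q + T = [[-22, -4, -2], [-19, 0, 9]].
Right-multiplying both sides by D⁻¹ gives Y = (Q + T)D⁻¹.
D has determinant -4; D⁻¹ = [[3/4, 0, 1/4], [-19/4, -1, -9/4], [5/4, 0, 3/4]].
Y = (Q + T)D⁻¹ = [[0, 4, 2], [-3, 0, 2]].

Y = [[0, 4, 2], [-3, 0, 2]]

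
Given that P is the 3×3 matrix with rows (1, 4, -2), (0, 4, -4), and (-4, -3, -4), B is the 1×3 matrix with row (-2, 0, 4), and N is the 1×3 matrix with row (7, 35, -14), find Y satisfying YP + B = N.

YP = N − B = [[9, 35, -18]].
Since P sits to the right of Y, Y = (N − B)P⁻¹.
det P = 4; the adjugate gives P⁻¹ = [[-7, 11/2, -2], [4, -3, 1], [4, -13/4, 1]].
Y = (N − B)P⁻¹ = [[5, 3, -1]].

Y = [[5, 3, -1]]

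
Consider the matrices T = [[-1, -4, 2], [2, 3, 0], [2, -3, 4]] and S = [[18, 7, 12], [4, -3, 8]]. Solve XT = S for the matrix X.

X = [[-4, 2, 5], [6, 6, -1]]

Right-multiplying both sides by T⁻¹ gives X = ST⁻¹.
T has determinant -4; T⁻¹ = [[-3, -5/2, 3/2], [2, 2, -1], [3, 11/4, -5/4]].
X = ST⁻¹ = [[18, 7, 12], [4, -3, 8]] · [[-3, -5/2, 3/2], [2, 2, -1], [3, 11/4, -5/4]] = [[-4, 2, 5], [6, 6, -1]].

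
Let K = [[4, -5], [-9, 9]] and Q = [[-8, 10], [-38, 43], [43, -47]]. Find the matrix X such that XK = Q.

K is on the right of X, so right-multiply by K⁻¹: X = QK⁻¹.
det K = -9; the adjugate gives K⁻¹ = [[-1, -5/9], [-1, -4/9]].
X = QK⁻¹ = [[-8, 10], [-38, 43], [43, -47]] · [[-1, -5/9], [-1, -4/9]] = [[-2, 0], [-5, 2], [4, -3]].

X = [[-2, 0], [-5, 2], [4, -3]]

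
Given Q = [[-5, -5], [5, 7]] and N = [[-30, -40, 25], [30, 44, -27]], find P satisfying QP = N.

Since Q multiplies P on the left, P = Q⁻¹N.
det Q = -10; the adjugate gives Q⁻¹ = [[-7/10, -1/2], [1/2, 1/2]].
P = Q⁻¹N = [[-7/10, -1/2], [1/2, 1/2]] · [[-30, -40, 25], [30, 44, -27]] = [[6, 6, -4], [0, 2, -1]].

P = [[6, 6, -4], [0, 2, -1]]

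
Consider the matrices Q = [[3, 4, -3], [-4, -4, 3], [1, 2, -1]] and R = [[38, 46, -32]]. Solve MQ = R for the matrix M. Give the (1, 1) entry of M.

Right-multiplying both sides by Q⁻¹ gives M = RQ⁻¹.
det Q = 2; the adjugate gives Q⁻¹ = [[-1, -1, 0], [-1/2, 0, 3/2], [-2, -1, 2]].
M = RQ⁻¹ = [[38, 46, -32]] · [[-1, -1, 0], [-1/2, 0, 3/2], [-2, -1, 2]] = [[3, -6, 5]].

3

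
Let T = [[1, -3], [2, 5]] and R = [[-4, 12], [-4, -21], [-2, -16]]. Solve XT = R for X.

X = [[-4, 0], [2, -3], [2, -2]]

T is on the right of X, so right-multiply by T⁻¹: X = RT⁻¹.
det T = 11, so T⁻¹ = [[5/11, 3/11], [-2/11, 1/11]].
X = RT⁻¹ = [[-4, 12], [-4, -21], [-2, -16]] · [[5/11, 3/11], [-2/11, 1/11]] = [[-4, 0], [2, -3], [2, -2]].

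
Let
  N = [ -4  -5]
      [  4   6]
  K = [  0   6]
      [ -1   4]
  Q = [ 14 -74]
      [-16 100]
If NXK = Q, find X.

X = [[-3, 1], [3, 2]]

X = N⁻¹QK⁻¹ (apply N⁻¹ on the left and K⁻¹ on the right).
det N = -4; the adjugate gives N⁻¹ = [[-3/2, -5/4], [1, 1]].
K has determinant 6; K⁻¹ = [[2/3, -1], [1/6, 0]].
N⁻¹Q = [[-1, -14], [-2, 26]].
X = (N⁻¹Q)K⁻¹ = [[-3, 1], [3, 2]].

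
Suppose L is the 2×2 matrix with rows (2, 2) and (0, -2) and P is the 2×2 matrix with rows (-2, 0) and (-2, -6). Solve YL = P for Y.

Y = [[-1, -1], [-1, 2]]

L is on the right of Y, so right-multiply by L⁻¹: Y = PL⁻¹.
det L = -4, so L⁻¹ = [[1/2, 1/2], [0, -1/2]].
Y = PL⁻¹ = [[-2, 0], [-2, -6]] · [[1/2, 1/2], [0, -1/2]] = [[-1, -1], [-1, 2]].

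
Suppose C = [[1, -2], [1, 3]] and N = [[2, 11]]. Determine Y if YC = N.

Since C sits to the right of Y, Y = NC⁻¹.
C has determinant 5; C⁻¹ = [[3/5, 2/5], [-1/5, 1/5]].
Y = NC⁻¹ = [[2, 11]] · [[3/5, 2/5], [-1/5, 1/5]] = [[-1, 3]].

Y = [[-1, 3]]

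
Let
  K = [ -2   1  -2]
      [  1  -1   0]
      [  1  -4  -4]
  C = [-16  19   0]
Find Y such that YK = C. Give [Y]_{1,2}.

-1

K is on the right of Y, so right-multiply by K⁻¹: Y = CK⁻¹.
K has determinant 2; K⁻¹ = [[2, 6, -1], [2, 5, -1], [-3/2, -7/2, 1/2]].
Y = CK⁻¹ = [[-16, 19, 0]] · [[2, 6, -1], [2, 5, -1], [-3/2, -7/2, 1/2]] = [[6, -1, -3]].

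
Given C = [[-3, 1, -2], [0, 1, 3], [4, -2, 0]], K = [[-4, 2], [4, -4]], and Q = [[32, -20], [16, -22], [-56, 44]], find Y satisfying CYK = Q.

Y = [[3, 0], [3, 4], [0, 1]]

Isolating Y: multiply by C⁻¹ from the left and K⁻¹ from the right, so Y = C⁻¹QK⁻¹.
C has determinant 2; C⁻¹ = [[3, 2, 5/2], [6, 4, 9/2], [-2, -1, -3/2]].
K has determinant 8; K⁻¹ = [[-1/2, -1/4], [-1/2, -1/2]].
C⁻¹Q = [[-12, 6], [4, -10], [4, -4]].
Y = (C⁻¹Q)K⁻¹ = [[3, 0], [3, 4], [0, 1]].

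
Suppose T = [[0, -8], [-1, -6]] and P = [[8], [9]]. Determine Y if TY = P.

T is on the left of Y, so left-multiply by T⁻¹: Y = T⁻¹P.
det T = -8; the adjugate gives T⁻¹ = [[3/4, -1], [-1/8, 0]].
Y = T⁻¹P = [[3/4, -1], [-1/8, 0]] · [[8], [9]] = [[-3], [-1]].

Y = [[-3], [-1]]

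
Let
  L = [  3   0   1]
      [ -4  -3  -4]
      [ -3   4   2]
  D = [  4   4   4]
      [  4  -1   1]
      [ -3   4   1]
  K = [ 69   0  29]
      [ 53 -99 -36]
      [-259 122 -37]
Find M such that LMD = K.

M = [[2, 2, -3], [-2, -5, 5], [2, -2, 2]]

Isolating M: multiply by L⁻¹ from the left and D⁻¹ from the right, so M = L⁻¹KD⁻¹.
L has determinant 5; L⁻¹ = [[2, 4/5, 3/5], [4, 9/5, 8/5], [-5, -12/5, -9/5]].
det D = 4; the adjugate gives D⁻¹ = [[-5/4, 3, 2], [-7/4, 4, 3], [13/4, -7, -5]].
L⁻¹K = [[25, -6, 7], [-43, 17, -8], [-6, 18, 8]].
M = (L⁻¹K)D⁻¹ = [[2, 2, -3], [-2, -5, 5], [2, -2, 2]].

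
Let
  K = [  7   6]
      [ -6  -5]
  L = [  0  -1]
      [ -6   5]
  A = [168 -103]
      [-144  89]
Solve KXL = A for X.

Left-multiply by K⁻¹ and right-multiply by L⁻¹: X = K⁻¹AL⁻¹.
det K = 1; the adjugate gives K⁻¹ = [[-5, -6], [6, 7]].
det L = -6, so L⁻¹ = [[-5/6, -1/6], [-1, 0]].
K⁻¹A = [[24, -19], [0, 5]].
X = (K⁻¹A)L⁻¹ = [[-1, -4], [-5, 0]].

X = [[-1, -4], [-5, 0]]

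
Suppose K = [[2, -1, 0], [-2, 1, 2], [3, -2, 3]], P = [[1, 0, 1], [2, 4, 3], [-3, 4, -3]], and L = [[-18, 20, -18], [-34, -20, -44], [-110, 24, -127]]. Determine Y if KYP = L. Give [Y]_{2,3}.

-1

Isolating Y: multiply by K⁻¹ from the left and P⁻¹ from the right, so Y = K⁻¹LP⁻¹.
det K = 2, so K⁻¹ = [[7/2, 3/2, -1], [6, 3, -2], [1/2, 1/2, 0]].
P has determinant -4; P⁻¹ = [[6, -1, 1], [3/4, 0, 1/4], [-5, 1, -1]].
K⁻¹L = [[-4, 16, -2], [10, 12, 14], [-26, 0, -31]].
Y = (K⁻¹L)P⁻¹ = [[-2, 2, 2], [-1, 4, -1], [-1, -5, 5]].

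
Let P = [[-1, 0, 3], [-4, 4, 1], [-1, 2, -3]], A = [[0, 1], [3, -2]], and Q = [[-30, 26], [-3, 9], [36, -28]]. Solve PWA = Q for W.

Isolating W: multiply by P⁻¹ from the left and A⁻¹ from the right, so W = P⁻¹QA⁻¹.
det P = 2, so P⁻¹ = [[-7, 3, -6], [-13/2, 3, -11/2], [-2, 1, -2]].
det A = -3; the adjugate gives A⁻¹ = [[2/3, 1/3], [1, 0]].
P⁻¹Q = [[-15, 13], [-12, 12], [-15, 13]].
W = (P⁻¹Q)A⁻¹ = [[3, -5], [4, -4], [3, -5]].

W = [[3, -5], [4, -4], [3, -5]]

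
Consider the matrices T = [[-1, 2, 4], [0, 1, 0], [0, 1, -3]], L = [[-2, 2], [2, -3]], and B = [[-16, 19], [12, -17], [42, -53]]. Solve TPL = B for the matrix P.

P = [[5, 5], [-1, 5], [3, -2]]

P = T⁻¹BL⁻¹ (apply T⁻¹ on the left and L⁻¹ on the right).
det T = 3, so T⁻¹ = [[-1, 10/3, -4/3], [0, 1, 0], [0, 1/3, -1/3]].
L has determinant 2; L⁻¹ = [[-3/2, -1], [-1, -1]].
T⁻¹B = [[0, -5], [12, -17], [-10, 12]].
P = (T⁻¹B)L⁻¹ = [[5, 5], [-1, 5], [3, -2]].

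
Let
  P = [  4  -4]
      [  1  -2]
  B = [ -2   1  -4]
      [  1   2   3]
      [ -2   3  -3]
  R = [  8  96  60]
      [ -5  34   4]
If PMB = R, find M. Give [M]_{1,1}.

-5

Isolating M: multiply by P⁻¹ from the left and B⁻¹ from the right, so M = P⁻¹RB⁻¹.
P has determinant -4; P⁻¹ = [[1/2, -1], [1/4, -1]].
det B = -1; the adjugate gives B⁻¹ = [[15, 9, -11], [3, 2, -2], [-7, -4, 5]].
P⁻¹R = [[9, 14, 26], [7, -10, 11]].
M = (P⁻¹R)B⁻¹ = [[-5, 5, 3], [-2, -1, -2]].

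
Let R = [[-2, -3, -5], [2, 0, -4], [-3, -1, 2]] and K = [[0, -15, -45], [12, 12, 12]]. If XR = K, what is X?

X = [[5, 5, 0], [-4, 2, 0]]

Since R sits to the right of X, X = KR⁻¹.
det R = -6; the adjugate gives R⁻¹ = [[2/3, -11/6, -2], [-4/3, 19/6, 3], [1/3, -7/6, -1]].
X = KR⁻¹ = [[0, -15, -45], [12, 12, 12]] · [[2/3, -11/6, -2], [-4/3, 19/6, 3], [1/3, -7/6, -1]] = [[5, 5, 0], [-4, 2, 0]].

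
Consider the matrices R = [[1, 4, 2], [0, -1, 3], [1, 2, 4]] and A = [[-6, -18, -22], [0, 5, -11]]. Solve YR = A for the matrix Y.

Right-multiplying both sides by R⁻¹ gives Y = AR⁻¹.
R has determinant 4; R⁻¹ = [[-5/2, -3, 7/2], [3/4, 1/2, -3/4], [1/4, 1/2, -1/4]].
Y = AR⁻¹ = [[-6, -18, -22], [0, 5, -11]] · [[-5/2, -3, 7/2], [3/4, 1/2, -3/4], [1/4, 1/2, -1/4]] = [[-4, -2, -2], [1, -3, -1]].

Y = [[-4, -2, -2], [1, -3, -1]]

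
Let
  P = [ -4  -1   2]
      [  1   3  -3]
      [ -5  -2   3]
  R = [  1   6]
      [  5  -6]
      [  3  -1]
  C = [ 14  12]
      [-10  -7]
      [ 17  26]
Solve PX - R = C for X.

PX = C + R = [[15, 18], [-5, -13], [20, 25]].
Since P multiplies X on the left, X = P⁻¹(C + R).
P has determinant 2; P⁻¹ = [[3/2, -1/2, -3/2], [6, -1, -5], [13/2, -3/2, -11/2]].
X = P⁻¹(C + R) = [[-5, -4], [-5, -4], [-5, -1]].

X = [[-5, -4], [-5, -4], [-5, -1]]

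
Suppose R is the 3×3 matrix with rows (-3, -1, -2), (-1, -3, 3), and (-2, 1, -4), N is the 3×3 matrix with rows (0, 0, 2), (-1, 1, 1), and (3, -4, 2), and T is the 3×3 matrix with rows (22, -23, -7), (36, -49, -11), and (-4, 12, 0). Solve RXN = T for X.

X = R⁻¹TN⁻¹ (apply R⁻¹ on the left and N⁻¹ on the right).
det R = -3, so R⁻¹ = [[-3, 2, 3], [10/3, -8/3, -11/3], [7/3, -5/3, -8/3]].
N has determinant 2; N⁻¹ = [[3, -4, -1], [5/2, -3, -1], [1/2, 0, 0]].
R⁻¹T = [[-6, 7, -1], [-8, 10, 6], [2, -4, 2]].
X = (R⁻¹T)N⁻¹ = [[-1, 3, -1], [4, 2, -2], [-3, 4, 2]].

X = [[-1, 3, -1], [4, 2, -2], [-3, 4, 2]]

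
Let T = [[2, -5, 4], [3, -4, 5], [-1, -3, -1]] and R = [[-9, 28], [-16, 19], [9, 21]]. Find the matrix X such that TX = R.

X = [[-5, -5], [-1, -6], [-1, 2]]

T is on the left of X, so left-multiply by T⁻¹: X = T⁻¹R.
det T = -4, so T⁻¹ = [[-19/4, 17/4, 9/4], [1/2, -1/2, -1/2], [13/4, -11/4, -7/4]].
X = T⁻¹R = [[-19/4, 17/4, 9/4], [1/2, -1/2, -1/2], [13/4, -11/4, -7/4]] · [[-9, 28], [-16, 19], [9, 21]] = [[-5, -5], [-1, -6], [-1, 2]].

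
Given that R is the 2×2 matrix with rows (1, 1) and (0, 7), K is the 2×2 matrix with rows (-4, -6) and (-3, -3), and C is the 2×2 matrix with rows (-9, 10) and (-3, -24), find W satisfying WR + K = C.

W = [[-5, 3], [0, -3]]

WR = C − K = [[-5, 16], [0, -21]].
R is on the right of W, so right-multiply by R⁻¹: W = (C − K)R⁻¹.
det R = 7, so R⁻¹ = [[1, -1/7], [0, 1/7]].
W = (C − K)R⁻¹ = [[-5, 3], [0, -3]].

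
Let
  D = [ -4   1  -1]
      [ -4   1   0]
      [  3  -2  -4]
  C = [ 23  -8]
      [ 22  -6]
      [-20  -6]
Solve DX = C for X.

Since D multiplies X on the left, X = D⁻¹C.
D has determinant -5; D⁻¹ = [[4/5, -6/5, -1/5], [16/5, -19/5, -4/5], [-1, 1, 0]].
X = D⁻¹C = [[4/5, -6/5, -1/5], [16/5, -19/5, -4/5], [-1, 1, 0]] · [[23, -8], [22, -6], [-20, -6]] = [[-4, 2], [6, 2], [-1, 2]].

X = [[-4, 2], [6, 2], [-1, 2]]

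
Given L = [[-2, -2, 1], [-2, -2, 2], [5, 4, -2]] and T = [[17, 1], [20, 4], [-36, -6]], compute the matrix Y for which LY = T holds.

Y = [[-2, -4], [-5, 5], [3, 3]]

L is on the left of Y, so left-multiply by L⁻¹: Y = L⁻¹T.
det L = -2, so L⁻¹ = [[2, 0, 1], [-3, 1/2, -1], [-1, 1, 0]].
Y = L⁻¹T = [[2, 0, 1], [-3, 1/2, -1], [-1, 1, 0]] · [[17, 1], [20, 4], [-36, -6]] = [[-2, -4], [-5, 5], [3, 3]].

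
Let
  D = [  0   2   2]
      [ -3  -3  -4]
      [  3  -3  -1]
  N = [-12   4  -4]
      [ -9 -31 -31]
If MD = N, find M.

M = [[-4, 0, -4], [-2, 6, 3]]

Since D sits to the right of M, M = ND⁻¹.
det D = 6; the adjugate gives D⁻¹ = [[-3/2, -2/3, -1/3], [-5/2, -1, -1], [3, 1, 1]].
M = ND⁻¹ = [[-12, 4, -4], [-9, -31, -31]] · [[-3/2, -2/3, -1/3], [-5/2, -1, -1], [3, 1, 1]] = [[-4, 0, -4], [-2, 6, 3]].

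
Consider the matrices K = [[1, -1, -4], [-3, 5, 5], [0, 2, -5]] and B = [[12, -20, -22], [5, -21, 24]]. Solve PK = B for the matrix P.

K is on the right of P, so right-multiply by K⁻¹: P = BK⁻¹.
det K = 4; the adjugate gives K⁻¹ = [[-35/4, -13/4, 15/4], [-15/4, -5/4, 7/4], [-3/2, -1/2, 1/2]].
P = BK⁻¹ = [[12, -20, -22], [5, -21, 24]] · [[-35/4, -13/4, 15/4], [-15/4, -5/4, 7/4], [-3/2, -1/2, 1/2]] = [[3, -3, -1], [-1, -2, -6]].

P = [[3, -3, -1], [-1, -2, -6]]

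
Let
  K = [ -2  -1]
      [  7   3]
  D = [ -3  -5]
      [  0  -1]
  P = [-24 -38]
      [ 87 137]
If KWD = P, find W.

W = [[-5, 2], [2, -2]]

W = K⁻¹PD⁻¹ (apply K⁻¹ on the left and D⁻¹ on the right).
det K = 1; the adjugate gives K⁻¹ = [[3, 1], [-7, -2]].
D has determinant 3; D⁻¹ = [[-1/3, 5/3], [0, -1]].
K⁻¹P = [[15, 23], [-6, -8]].
W = (K⁻¹P)D⁻¹ = [[-5, 2], [2, -2]].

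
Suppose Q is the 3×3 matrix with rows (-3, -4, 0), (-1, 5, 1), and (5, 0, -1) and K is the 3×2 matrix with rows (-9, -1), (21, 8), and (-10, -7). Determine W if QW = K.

W = [[-1, -1], [3, 1], [5, 2]]

Since Q multiplies W on the left, W = Q⁻¹K.
det Q = -1; the adjugate gives Q⁻¹ = [[5, 4, 4], [-4, -3, -3], [25, 20, 19]].
W = Q⁻¹K = [[5, 4, 4], [-4, -3, -3], [25, 20, 19]] · [[-9, -1], [21, 8], [-10, -7]] = [[-1, -1], [3, 1], [5, 2]].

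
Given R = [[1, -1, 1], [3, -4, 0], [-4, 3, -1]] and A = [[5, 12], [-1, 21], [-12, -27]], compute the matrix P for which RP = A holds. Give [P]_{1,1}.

5

Since R multiplies P on the left, P = R⁻¹A.
det R = -6; the adjugate gives R⁻¹ = [[-2/3, -1/3, -2/3], [-1/2, -1/2, -1/2], [7/6, -1/6, 1/6]].
P = R⁻¹A = [[-2/3, -1/3, -2/3], [-1/2, -1/2, -1/2], [7/6, -1/6, 1/6]] · [[5, 12], [-1, 21], [-12, -27]] = [[5, 3], [4, -3], [4, 6]].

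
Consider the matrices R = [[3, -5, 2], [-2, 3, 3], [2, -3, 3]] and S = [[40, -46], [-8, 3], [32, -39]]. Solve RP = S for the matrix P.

P = [[4, -3], [-4, 5], [4, -6]]

Left-multiplying both sides by R⁻¹ gives P = R⁻¹S.
det R = -6; the adjugate gives R⁻¹ = [[-3, -3/2, 7/2], [-2, -5/6, 13/6], [0, 1/6, 1/6]].
P = R⁻¹S = [[-3, -3/2, 7/2], [-2, -5/6, 13/6], [0, 1/6, 1/6]] · [[40, -46], [-8, 3], [32, -39]] = [[4, -3], [-4, 5], [4, -6]].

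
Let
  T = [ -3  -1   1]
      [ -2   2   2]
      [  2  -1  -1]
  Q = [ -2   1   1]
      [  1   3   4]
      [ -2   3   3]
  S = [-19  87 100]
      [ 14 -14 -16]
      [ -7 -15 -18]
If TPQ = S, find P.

P = [[2, -4, -4], [-4, -3, -4], [2, -2, 0]]

Left-multiply by T⁻¹ and right-multiply by Q⁻¹: P = T⁻¹SQ⁻¹.
det T = -4, so T⁻¹ = [[0, 1/2, 1], [-1/2, -1/4, -1], [1/2, 5/4, 2]].
Q has determinant 4; Q⁻¹ = [[-3/4, 0, 1/4], [-11/4, -1, 9/4], [9/4, 1, -7/4]].
T⁻¹S = [[0, -22, -26], [13, -25, -28], [-6, -4, -6]].
P = (T⁻¹S)Q⁻¹ = [[2, -4, -4], [-4, -3, -4], [2, -2, 0]].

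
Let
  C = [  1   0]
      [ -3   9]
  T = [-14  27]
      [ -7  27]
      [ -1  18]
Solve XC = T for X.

X = [[-5, 3], [2, 3], [5, 2]]

Since C sits to the right of X, X = TC⁻¹.
det C = 9, so C⁻¹ = [[1, 0], [1/3, 1/9]].
X = TC⁻¹ = [[-14, 27], [-7, 27], [-1, 18]] · [[1, 0], [1/3, 1/9]] = [[-5, 3], [2, 3], [5, 2]].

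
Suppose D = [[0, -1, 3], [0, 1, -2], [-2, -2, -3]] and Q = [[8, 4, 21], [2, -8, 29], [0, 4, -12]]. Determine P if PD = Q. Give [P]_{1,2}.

Since D sits to the right of P, P = QD⁻¹.
det D = 2, so D⁻¹ = [[-7/2, -9/2, -1/2], [2, 3, 0], [1, 1, 0]].
P = QD⁻¹ = [[8, 4, 21], [2, -8, 29], [0, 4, -12]] · [[-7/2, -9/2, -1/2], [2, 3, 0], [1, 1, 0]] = [[1, -3, -4], [6, -4, -1], [-4, 0, 0]].

-3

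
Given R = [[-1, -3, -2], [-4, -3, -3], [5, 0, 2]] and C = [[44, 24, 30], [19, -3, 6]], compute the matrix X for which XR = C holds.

R is on the right of X, so right-multiply by R⁻¹: X = CR⁻¹.
det R = -3; the adjugate gives R⁻¹ = [[2, -2, -1], [7/3, -8/3, -5/3], [-5, 5, 3]].
X = CR⁻¹ = [[44, 24, 30], [19, -3, 6]] · [[2, -2, -1], [7/3, -8/3, -5/3], [-5, 5, 3]] = [[-6, -2, 6], [1, 0, 4]].

X = [[-6, -2, 6], [1, 0, 4]]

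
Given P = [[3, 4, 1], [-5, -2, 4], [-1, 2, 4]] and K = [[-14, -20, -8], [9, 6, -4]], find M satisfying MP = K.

Right-multiplying both sides by P⁻¹ gives M = KP⁻¹.
det P = 4; the adjugate gives P⁻¹ = [[-4, -7/2, 9/2], [4, 13/4, -17/4], [-3, -5/2, 7/2]].
M = KP⁻¹ = [[-14, -20, -8], [9, 6, -4]] · [[-4, -7/2, 9/2], [4, 13/4, -17/4], [-3, -5/2, 7/2]] = [[0, 4, -6], [0, -2, 1]].

M = [[0, 4, -6], [0, -2, 1]]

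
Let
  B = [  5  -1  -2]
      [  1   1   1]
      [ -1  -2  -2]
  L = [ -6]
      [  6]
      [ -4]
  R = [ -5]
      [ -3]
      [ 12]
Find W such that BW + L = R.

BW = R − L = [[1], [-9], [16]].
Since B multiplies W on the left, W = B⁻¹(R − L).
det B = 1, so B⁻¹ = [[0, 2, 1], [1, -12, -7], [-1, 11, 6]].
W = B⁻¹(R − L) = [[-2], [-3], [-4]].

W = [[-2], [-3], [-4]]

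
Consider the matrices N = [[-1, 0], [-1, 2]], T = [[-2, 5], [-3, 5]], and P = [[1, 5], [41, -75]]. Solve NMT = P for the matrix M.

M = N⁻¹PT⁻¹ (apply N⁻¹ on the left and T⁻¹ on the right).
det N = -2; the adjugate gives N⁻¹ = [[-1, 0], [-1/2, 1/2]].
T has determinant 5; T⁻¹ = [[1, -1], [3/5, -2/5]].
N⁻¹P = [[-1, -5], [20, -40]].
M = (N⁻¹P)T⁻¹ = [[-4, 3], [-4, -4]].

M = [[-4, 3], [-4, -4]]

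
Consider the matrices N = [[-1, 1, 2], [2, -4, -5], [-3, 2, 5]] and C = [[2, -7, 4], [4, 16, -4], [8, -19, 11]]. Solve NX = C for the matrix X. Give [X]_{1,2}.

Since N multiplies X on the left, X = N⁻¹C.
det N = -1, so N⁻¹ = [[10, 1, -3], [-5, -1, 1], [8, 1, -2]].
X = N⁻¹C = [[10, 1, -3], [-5, -1, 1], [8, 1, -2]] · [[2, -7, 4], [4, 16, -4], [8, -19, 11]] = [[0, 3, 3], [-6, 0, -5], [4, -2, 6]].

3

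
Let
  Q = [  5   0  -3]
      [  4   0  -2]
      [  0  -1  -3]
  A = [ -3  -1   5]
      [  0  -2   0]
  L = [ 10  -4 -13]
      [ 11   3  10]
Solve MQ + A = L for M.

M = [[5, -3, 3], [-1, 4, -5]]

MQ = L − A = [[13, -3, -18], [11, 5, 10]].
Since Q sits to the right of M, M = (L − A)Q⁻¹.
Q has determinant 2; Q⁻¹ = [[-1, 3/2, 0], [6, -15/2, -1], [-2, 5/2, 0]].
M = (L − A)Q⁻¹ = [[5, -3, 3], [-1, 4, -5]].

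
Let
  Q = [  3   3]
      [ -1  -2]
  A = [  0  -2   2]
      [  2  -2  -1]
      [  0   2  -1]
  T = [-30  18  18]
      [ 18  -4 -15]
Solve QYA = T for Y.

Isolating Y: multiply by Q⁻¹ from the left and A⁻¹ from the right, so Y = Q⁻¹TA⁻¹.
det Q = -3; the adjugate gives Q⁻¹ = [[2/3, 1], [-1/3, -1]].
A has determinant 4; A⁻¹ = [[1, 1/2, 3/2], [1/2, 0, 1], [1, 0, 1]].
Q⁻¹T = [[-2, 8, -3], [-8, -2, 9]].
Y = (Q⁻¹T)A⁻¹ = [[-1, -1, 2], [0, -4, -5]].

Y = [[-1, -1, 2], [0, -4, -5]]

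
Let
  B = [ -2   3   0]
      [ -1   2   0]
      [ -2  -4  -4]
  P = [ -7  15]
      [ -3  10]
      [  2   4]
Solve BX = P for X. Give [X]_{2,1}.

Left-multiplying both sides by B⁻¹ gives X = B⁻¹P.
B has determinant 4; B⁻¹ = [[-2, 3, 0], [-1, 2, 0], [2, -7/2, -1/4]].
X = B⁻¹P = [[-2, 3, 0], [-1, 2, 0], [2, -7/2, -1/4]] · [[-7, 15], [-3, 10], [2, 4]] = [[5, 0], [1, 5], [-4, -6]].

1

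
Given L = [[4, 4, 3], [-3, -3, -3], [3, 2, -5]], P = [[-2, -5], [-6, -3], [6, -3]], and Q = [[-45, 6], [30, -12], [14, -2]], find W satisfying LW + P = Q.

W = [[-3, 2], [-4, 0], [-5, 1]]

LW = Q − P = [[-43, 11], [36, -9], [8, 1]].
Left-multiplying both sides by L⁻¹ gives W = L⁻¹(Q − P).
L has determinant -3; L⁻¹ = [[-7, -26/3, 1], [8, 29/3, -1], [-1, -4/3, 0]].
W = L⁻¹(Q − P) = [[-3, 2], [-4, 0], [-5, 1]].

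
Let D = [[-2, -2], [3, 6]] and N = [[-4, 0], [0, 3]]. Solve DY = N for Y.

Left-multiplying both sides by D⁻¹ gives Y = D⁻¹N.
det D = -6, so D⁻¹ = [[-1, -1/3], [1/2, 1/3]].
Y = D⁻¹N = [[-1, -1/3], [1/2, 1/3]] · [[-4, 0], [0, 3]] = [[4, -1], [-2, 1]].

Y = [[4, -1], [-2, 1]]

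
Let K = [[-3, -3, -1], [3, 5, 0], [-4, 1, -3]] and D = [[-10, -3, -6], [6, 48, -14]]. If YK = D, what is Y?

Y = [[3, 1, 1], [-4, 6, 6]]

K is on the right of Y, so right-multiply by K⁻¹: Y = DK⁻¹.
det K = -5, so K⁻¹ = [[3, 2, -1], [-9/5, -1, 3/5], [-23/5, -3, 6/5]].
Y = DK⁻¹ = [[-10, -3, -6], [6, 48, -14]] · [[3, 2, -1], [-9/5, -1, 3/5], [-23/5, -3, 6/5]] = [[3, 1, 1], [-4, 6, 6]].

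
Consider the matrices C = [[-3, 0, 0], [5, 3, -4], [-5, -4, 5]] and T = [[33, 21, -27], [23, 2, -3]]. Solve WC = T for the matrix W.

Right-multiplying both sides by C⁻¹ gives W = TC⁻¹.
det C = 3; the adjugate gives C⁻¹ = [[-1/3, 0, 0], [-5/3, -5, -4], [-5/3, -4, -3]].
W = TC⁻¹ = [[33, 21, -27], [23, 2, -3]] · [[-1/3, 0, 0], [-5/3, -5, -4], [-5/3, -4, -3]] = [[-1, 3, -3], [-6, 2, 1]].

W = [[-1, 3, -3], [-6, 2, 1]]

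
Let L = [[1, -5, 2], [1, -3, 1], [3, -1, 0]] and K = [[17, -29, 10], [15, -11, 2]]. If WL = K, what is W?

Since L sits to the right of W, W = KL⁻¹.
det L = 2, so L⁻¹ = [[1/2, -1, 1/2], [3/2, -3, 1/2], [4, -7, 1]].
W = KL⁻¹ = [[17, -29, 10], [15, -11, 2]] · [[1/2, -1, 1/2], [3/2, -3, 1/2], [4, -7, 1]] = [[5, 0, 4], [-1, 4, 4]].

W = [[5, 0, 4], [-1, 4, 4]]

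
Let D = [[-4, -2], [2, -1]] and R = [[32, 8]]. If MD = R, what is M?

D is on the right of M, so right-multiply by D⁻¹: M = RD⁻¹.
D has determinant 8; D⁻¹ = [[-1/8, 1/4], [-1/4, -1/2]].
M = RD⁻¹ = [[32, 8]] · [[-1/8, 1/4], [-1/4, -1/2]] = [[-6, 4]].

M = [[-6, 4]]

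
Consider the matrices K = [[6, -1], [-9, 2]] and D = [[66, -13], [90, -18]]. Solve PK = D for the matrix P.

K is on the right of P, so right-multiply by K⁻¹: P = DK⁻¹.
det K = 3; the adjugate gives K⁻¹ = [[2/3, 1/3], [3, 2]].
P = DK⁻¹ = [[66, -13], [90, -18]] · [[2/3, 1/3], [3, 2]] = [[5, -4], [6, -6]].

P = [[5, -4], [6, -6]]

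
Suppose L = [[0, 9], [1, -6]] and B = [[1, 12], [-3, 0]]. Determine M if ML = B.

Right-multiplying both sides by L⁻¹ gives M = BL⁻¹.
det L = -9; the adjugate gives L⁻¹ = [[2/3, 1], [1/9, 0]].
M = BL⁻¹ = [[1, 12], [-3, 0]] · [[2/3, 1], [1/9, 0]] = [[2, 1], [-2, -3]].

M = [[2, 1], [-2, -3]]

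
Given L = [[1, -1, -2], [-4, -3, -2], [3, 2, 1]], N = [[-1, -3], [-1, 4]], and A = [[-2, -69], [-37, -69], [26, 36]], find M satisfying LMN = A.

M = [[-2, -3], [-5, 0], [-4, 3]]

M = L⁻¹AN⁻¹ (apply L⁻¹ on the left and N⁻¹ on the right).
L has determinant 1; L⁻¹ = [[1, -3, -4], [-2, 7, 10], [1, -5, -7]].
N has determinant -7; N⁻¹ = [[-4/7, -3/7], [-1/7, 1/7]].
L⁻¹A = [[5, -6], [5, 15], [1, 24]].
M = (L⁻¹A)N⁻¹ = [[-2, -3], [-5, 0], [-4, 3]].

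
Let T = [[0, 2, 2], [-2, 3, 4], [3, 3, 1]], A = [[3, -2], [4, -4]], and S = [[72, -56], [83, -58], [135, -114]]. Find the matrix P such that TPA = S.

Left-multiply by T⁻¹ and right-multiply by A⁻¹: P = T⁻¹SA⁻¹.
det T = -2; the adjugate gives T⁻¹ = [[9/2, -2, -1], [-7, 3, 2], [15/2, -3, -2]].
A has determinant -4; A⁻¹ = [[1, -1/2], [1, -3/4]].
T⁻¹S = [[23, -22], [15, -10], [21, -18]].
P = (T⁻¹S)A⁻¹ = [[1, 5], [5, 0], [3, 3]].

P = [[1, 5], [5, 0], [3, 3]]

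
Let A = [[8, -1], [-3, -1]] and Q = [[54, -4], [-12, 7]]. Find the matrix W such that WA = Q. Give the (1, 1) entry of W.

6

A is on the right of W, so right-multiply by A⁻¹: W = QA⁻¹.
A has determinant -11; A⁻¹ = [[1/11, -1/11], [-3/11, -8/11]].
W = QA⁻¹ = [[54, -4], [-12, 7]] · [[1/11, -1/11], [-3/11, -8/11]] = [[6, -2], [-3, -4]].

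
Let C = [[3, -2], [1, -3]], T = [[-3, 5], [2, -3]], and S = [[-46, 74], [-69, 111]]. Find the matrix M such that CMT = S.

Isolating M: multiply by C⁻¹ from the left and T⁻¹ from the right, so M = C⁻¹ST⁻¹.
det C = -7; the adjugate gives C⁻¹ = [[3/7, -2/7], [1/7, -3/7]].
det T = -1; the adjugate gives T⁻¹ = [[3, 5], [2, 3]].
C⁻¹S = [[0, 0], [23, -37]].
M = (C⁻¹S)T⁻¹ = [[0, 0], [-5, 4]].

M = [[0, 0], [-5, 4]]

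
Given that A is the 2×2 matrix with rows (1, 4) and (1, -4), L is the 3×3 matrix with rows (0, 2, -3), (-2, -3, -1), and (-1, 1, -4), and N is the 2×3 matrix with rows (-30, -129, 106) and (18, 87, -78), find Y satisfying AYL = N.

Y = [[-1, 5, -4], [-4, 5, -4]]

Isolating Y: multiply by A⁻¹ from the left and L⁻¹ from the right, so Y = A⁻¹NL⁻¹.
A has determinant -8; A⁻¹ = [[1/2, 1/2], [1/8, -1/8]].
det L = 1; the adjugate gives L⁻¹ = [[13, 5, -11], [-7, -3, 6], [-5, -2, 4]].
A⁻¹N = [[-6, -21, 14], [-6, -27, 23]].
Y = (A⁻¹N)L⁻¹ = [[-1, 5, -4], [-4, 5, -4]].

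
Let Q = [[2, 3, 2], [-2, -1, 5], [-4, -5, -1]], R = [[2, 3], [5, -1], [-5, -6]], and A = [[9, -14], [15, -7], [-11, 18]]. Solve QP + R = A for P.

QP = A − R = [[7, -17], [10, -6], [-6, 24]].
Left-multiplying both sides by Q⁻¹ gives P = Q⁻¹(A − R).
Q has determinant -2; Q⁻¹ = [[-13, 7/2, -17/2], [11, -3, 7], [-3, 1, -2]].
P = Q⁻¹(A − R) = [[-5, -4], [5, -1], [1, -3]].

P = [[-5, -4], [5, -1], [1, -3]]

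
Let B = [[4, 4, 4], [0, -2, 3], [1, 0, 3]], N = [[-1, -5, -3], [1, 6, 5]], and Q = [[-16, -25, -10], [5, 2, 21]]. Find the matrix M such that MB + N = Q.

M = [[-4, 2, 1], [1, 4, 0]]

MB = Q − N = [[-15, -20, -7], [4, -4, 16]].
Right-multiplying both sides by B⁻¹ gives M = (Q − N)B⁻¹.
det B = -4, so B⁻¹ = [[3/2, 3, -5], [-3/4, -2, 3], [-1/2, -1, 2]].
M = (Q − N)B⁻¹ = [[-4, 2, 1], [1, 4, 0]].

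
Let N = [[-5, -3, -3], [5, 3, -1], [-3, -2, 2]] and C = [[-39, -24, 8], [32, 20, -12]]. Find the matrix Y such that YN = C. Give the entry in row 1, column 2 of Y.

-5

N is on the right of Y, so right-multiply by N⁻¹: Y = CN⁻¹.
N has determinant 4; N⁻¹ = [[1, 3, 3], [-7/4, -19/4, -5], [-1/4, -1/4, 0]].
Y = CN⁻¹ = [[-39, -24, 8], [32, 20, -12]] · [[1, 3, 3], [-7/4, -19/4, -5], [-1/4, -1/4, 0]] = [[1, -5, 3], [0, 4, -4]].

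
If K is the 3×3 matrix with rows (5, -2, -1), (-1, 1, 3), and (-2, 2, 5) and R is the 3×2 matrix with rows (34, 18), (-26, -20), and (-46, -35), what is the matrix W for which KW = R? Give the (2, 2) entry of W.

Left-multiplying both sides by K⁻¹ gives W = K⁻¹R.
K has determinant -3; K⁻¹ = [[1/3, -8/3, 5/3], [1/3, -23/3, 14/3], [0, 2, -1]].
W = K⁻¹R = [[1/3, -8/3, 5/3], [1/3, -23/3, 14/3], [0, 2, -1]] · [[34, 18], [-26, -20], [-46, -35]] = [[4, 1], [-4, -4], [-6, -5]].

-4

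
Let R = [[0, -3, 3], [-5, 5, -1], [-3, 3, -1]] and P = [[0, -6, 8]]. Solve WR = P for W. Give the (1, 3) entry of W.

-5

R is on the right of W, so right-multiply by R⁻¹: W = PR⁻¹.
R has determinant 6; R⁻¹ = [[-1/3, 1, -2], [-1/3, 3/2, -5/2], [0, 3/2, -5/2]].
W = PR⁻¹ = [[0, -6, 8]] · [[-1/3, 1, -2], [-1/3, 3/2, -5/2], [0, 3/2, -5/2]] = [[2, 3, -5]].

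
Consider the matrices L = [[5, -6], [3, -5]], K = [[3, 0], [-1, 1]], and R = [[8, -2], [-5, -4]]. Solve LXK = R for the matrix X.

Isolating X: multiply by L⁻¹ from the left and K⁻¹ from the right, so X = L⁻¹RK⁻¹.
det L = -7, so L⁻¹ = [[5/7, -6/7], [3/7, -5/7]].
K has determinant 3; K⁻¹ = [[1/3, 0], [1/3, 1]].
L⁻¹R = [[10, 2], [7, 2]].
X = (L⁻¹R)K⁻¹ = [[4, 2], [3, 2]].

X = [[4, 2], [3, 2]]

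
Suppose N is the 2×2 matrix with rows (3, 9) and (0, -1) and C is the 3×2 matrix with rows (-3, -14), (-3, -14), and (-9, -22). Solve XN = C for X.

X = [[-1, 5], [-1, 5], [-3, -5]]

Since N sits to the right of X, X = CN⁻¹.
det N = -3, so N⁻¹ = [[1/3, 3], [0, -1]].
X = CN⁻¹ = [[-3, -14], [-3, -14], [-9, -22]] · [[1/3, 3], [0, -1]] = [[-1, 5], [-1, 5], [-3, -5]].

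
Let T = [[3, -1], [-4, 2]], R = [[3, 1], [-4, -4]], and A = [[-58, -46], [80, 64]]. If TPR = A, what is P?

P = T⁻¹AR⁻¹ (apply T⁻¹ on the left and R⁻¹ on the right).
det T = 2, so T⁻¹ = [[1, 1/2], [2, 3/2]].
det R = -8; the adjugate gives R⁻¹ = [[1/2, 1/8], [-1/2, -3/8]].
T⁻¹A = [[-18, -14], [4, 4]].
P = (T⁻¹A)R⁻¹ = [[-2, 3], [0, -1]].

P = [[-2, 3], [0, -1]]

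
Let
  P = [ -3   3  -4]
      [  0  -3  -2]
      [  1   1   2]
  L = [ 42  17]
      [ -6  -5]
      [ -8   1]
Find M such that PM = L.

P is on the left of M, so left-multiply by P⁻¹: M = P⁻¹L.
det P = -6, so P⁻¹ = [[2/3, 5/3, 3], [1/3, 1/3, 1], [-1/2, -1, -3/2]].
M = P⁻¹L = [[2/3, 5/3, 3], [1/3, 1/3, 1], [-1/2, -1, -3/2]] · [[42, 17], [-6, -5], [-8, 1]] = [[-6, 6], [4, 5], [-3, -5]].

M = [[-6, 6], [4, 5], [-3, -5]]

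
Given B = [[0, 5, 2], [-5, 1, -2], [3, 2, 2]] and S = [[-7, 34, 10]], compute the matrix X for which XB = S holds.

X = [[6, 2, 1]]

Since B sits to the right of X, X = SB⁻¹.
det B = -6, so B⁻¹ = [[-1, 1, 2], [-2/3, 1, 5/3], [13/6, -5/2, -25/6]].
X = SB⁻¹ = [[-7, 34, 10]] · [[-1, 1, 2], [-2/3, 1, 5/3], [13/6, -5/2, -25/6]] = [[6, 2, 1]].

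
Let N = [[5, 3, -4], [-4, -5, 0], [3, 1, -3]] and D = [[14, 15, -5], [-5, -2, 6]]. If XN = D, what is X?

Since N sits to the right of X, X = DN⁻¹.
N has determinant -5; N⁻¹ = [[-3, -1, 4], [12/5, 3/5, -16/5], [-11/5, -4/5, 13/5]].
X = DN⁻¹ = [[14, 15, -5], [-5, -2, 6]] · [[-3, -1, 4], [12/5, 3/5, -16/5], [-11/5, -4/5, 13/5]] = [[5, -1, -5], [-3, -1, 2]].

X = [[5, -1, -5], [-3, -1, 2]]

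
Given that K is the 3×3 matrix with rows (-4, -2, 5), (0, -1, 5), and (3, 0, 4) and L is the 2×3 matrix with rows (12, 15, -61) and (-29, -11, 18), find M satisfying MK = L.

M = [[-6, -3, -4], [5, 1, -3]]

Right-multiplying both sides by K⁻¹ gives M = LK⁻¹.
K has determinant 1; K⁻¹ = [[-4, 8, -5], [15, -31, 20], [3, -6, 4]].
M = LK⁻¹ = [[12, 15, -61], [-29, -11, 18]] · [[-4, 8, -5], [15, -31, 20], [3, -6, 4]] = [[-6, -3, -4], [5, 1, -3]].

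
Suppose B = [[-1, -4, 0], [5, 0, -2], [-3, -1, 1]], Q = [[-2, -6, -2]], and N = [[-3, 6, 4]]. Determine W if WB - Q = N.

W = [[0, -1, 0]]

WB = N + Q = [[-5, 0, 2]].
B is on the right of W, so right-multiply by B⁻¹: W = (N + Q)B⁻¹.
B has determinant -2; B⁻¹ = [[1, -2, -4], [-1/2, 1/2, 1], [5/2, -11/2, -10]].
W = (N + Q)B⁻¹ = [[0, -1, 0]].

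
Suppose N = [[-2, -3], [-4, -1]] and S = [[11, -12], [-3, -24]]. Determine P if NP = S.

P = [[2, 6], [-5, 0]]

Left-multiplying both sides by N⁻¹ gives P = N⁻¹S.
N has determinant -10; N⁻¹ = [[1/10, -3/10], [-2/5, 1/5]].
P = N⁻¹S = [[1/10, -3/10], [-2/5, 1/5]] · [[11, -12], [-3, -24]] = [[2, 6], [-5, 0]].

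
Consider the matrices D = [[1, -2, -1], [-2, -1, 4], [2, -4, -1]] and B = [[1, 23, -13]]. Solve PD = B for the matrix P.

Since D sits to the right of P, P = BD⁻¹.
D has determinant -5; D⁻¹ = [[-17/5, -2/5, 9/5], [-6/5, -1/5, 2/5], [-2, 0, 1]].
P = BD⁻¹ = [[1, 23, -13]] · [[-17/5, -2/5, 9/5], [-6/5, -1/5, 2/5], [-2, 0, 1]] = [[-5, -5, -2]].

P = [[-5, -5, -2]]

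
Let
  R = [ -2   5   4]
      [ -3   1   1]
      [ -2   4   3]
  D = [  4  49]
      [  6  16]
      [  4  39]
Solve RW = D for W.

Since R multiplies W on the left, W = R⁻¹D.
R has determinant -3; R⁻¹ = [[1/3, -1/3, -1/3], [-7/3, -2/3, 10/3], [10/3, 2/3, -13/3]].
W = R⁻¹D = [[1/3, -1/3, -1/3], [-7/3, -2/3, 10/3], [10/3, 2/3, -13/3]] · [[4, 49], [6, 16], [4, 39]] = [[-2, -2], [0, 5], [0, 5]].

W = [[-2, -2], [0, 5], [0, 5]]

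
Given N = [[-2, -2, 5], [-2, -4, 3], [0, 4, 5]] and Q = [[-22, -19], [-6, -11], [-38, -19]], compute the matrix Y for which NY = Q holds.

Left-multiplying both sides by N⁻¹ gives Y = N⁻¹Q.
det N = 4; the adjugate gives N⁻¹ = [[-8, 15/2, 7/2], [5/2, -5/2, -1], [-2, 2, 1]].
Y = N⁻¹Q = [[-8, 15/2, 7/2], [5/2, -5/2, -1], [-2, 2, 1]] · [[-22, -19], [-6, -11], [-38, -19]] = [[-2, 3], [-2, -1], [-6, -3]].

Y = [[-2, 3], [-2, -1], [-6, -3]]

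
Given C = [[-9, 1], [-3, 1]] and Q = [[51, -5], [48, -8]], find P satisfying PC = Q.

P = [[-6, 1], [-4, -4]]

Right-multiplying both sides by C⁻¹ gives P = QC⁻¹.
C has determinant -6; C⁻¹ = [[-1/6, 1/6], [-1/2, 3/2]].
P = QC⁻¹ = [[51, -5], [48, -8]] · [[-1/6, 1/6], [-1/2, 3/2]] = [[-6, 1], [-4, -4]].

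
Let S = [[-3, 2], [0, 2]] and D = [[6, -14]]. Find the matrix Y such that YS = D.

Y = [[-2, -5]]

S is on the right of Y, so right-multiply by S⁻¹: Y = DS⁻¹.
S has determinant -6; S⁻¹ = [[-1/3, 1/3], [0, 1/2]].
Y = DS⁻¹ = [[6, -14]] · [[-1/3, 1/3], [0, 1/2]] = [[-2, -5]].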